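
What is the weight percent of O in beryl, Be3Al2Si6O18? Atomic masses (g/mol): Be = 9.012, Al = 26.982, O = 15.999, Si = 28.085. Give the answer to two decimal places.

53.58 wt%

M(Be3Al2Si6O18) = 537.492 g/mol.
O contributes 18 × 15.999 = 287.982 g per mole.
287.982/537.492 = 0.5358 → 53.58%.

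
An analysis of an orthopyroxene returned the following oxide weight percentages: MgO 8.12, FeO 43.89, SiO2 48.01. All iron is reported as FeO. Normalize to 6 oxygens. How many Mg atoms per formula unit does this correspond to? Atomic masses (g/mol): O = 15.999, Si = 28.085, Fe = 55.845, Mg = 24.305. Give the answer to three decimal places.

8.12 wt% MgO ÷ 40.304 g/mol = 0.20147 mol, giving 0.20147 Mg and 0.20147 O.
43.89 wt% FeO ÷ 71.844 g/mol = 0.61091 mol, giving 0.61091 Fe and 0.61091 O.
48.01 wt% SiO2 ÷ 60.083 g/mol = 0.79906 mol, giving 0.79906 Si and 1.59812 O.
Oxygen sums to 2.41050; scaling by 6/2.41050 = 2.48911 puts the formula on 6 O.
Mg: 0.20147 × 2.48911 = 0.501 atoms per formula unit.

0.501 Mg apfu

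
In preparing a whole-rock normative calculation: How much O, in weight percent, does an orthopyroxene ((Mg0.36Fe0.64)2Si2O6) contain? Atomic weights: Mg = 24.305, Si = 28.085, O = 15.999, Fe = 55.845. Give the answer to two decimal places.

Molar mass of (Mg0.36Fe0.64)2Si2O6: 0.72·24.305 + 1.28·55.845 + 2·28.085 + 6·15.999 = 241.145 g/mol.
Mass of O per formula unit: 6 × 15.999 = 95.994 g.
Weight fraction O = 95.994 / 241.145 = 0.3981.

39.81 weight percent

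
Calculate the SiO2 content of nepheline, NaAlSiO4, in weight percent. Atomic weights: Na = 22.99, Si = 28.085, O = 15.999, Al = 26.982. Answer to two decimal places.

42.30 wt%

Formula mass = 142.053 g/mol.
1 Si → 1.0000 mol SiO2 per formula unit; M(SiO2) = 60.083, so SiO2 mass = 60.083 g.
60.083/142.053 × 100 = 42.30 wt%.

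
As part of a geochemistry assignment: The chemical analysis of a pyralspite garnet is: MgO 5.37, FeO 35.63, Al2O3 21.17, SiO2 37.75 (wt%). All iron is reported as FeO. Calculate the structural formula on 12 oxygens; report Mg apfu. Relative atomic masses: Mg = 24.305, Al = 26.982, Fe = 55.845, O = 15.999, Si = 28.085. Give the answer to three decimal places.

MgO (M=40.304): mol = 0.13324; Mg = 0.13324, O = 0.13324.
FeO (M=71.844): mol = 0.49594; Fe = 0.49594, O = 0.49594.
Al2O3 (M=101.961): mol = 0.20763; Al = 0.41526, O = 0.62289.
SiO2 (M=60.083): mol = 0.62830; Si = 0.62830, O = 1.25660.
ΣO = 2.50867; factor = 12/ΣO = 4.78341.
Mg apfu = 0.13324 × 4.78341 = 0.637.

0.637 Mg apfu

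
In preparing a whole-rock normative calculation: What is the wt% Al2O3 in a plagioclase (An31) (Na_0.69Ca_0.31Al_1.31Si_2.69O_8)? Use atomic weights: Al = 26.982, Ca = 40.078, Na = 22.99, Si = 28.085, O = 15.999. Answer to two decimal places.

Molar mass of Na_0.69Ca_0.31Al_1.31Si_2.69O_8 = 0.69×22.99 + 0.31×40.078 + 1.31×26.982 + 2.69×28.085 + 8×15.999 = 267.174 g/mol.
Each formula unit contains 1.31 Al, equivalent to 1.31/2 = 0.6550 mol Al2O3.
M(Al2O3) = 2×26.982 + 3×15.999 = 101.961 g/mol.
Mass of Al2O3 per formula unit = 0.6550 × 101.961 = 66.784 g.
Al2O3 wt% = 66.784 / 267.174 × 100 = 25.00%.

25.00 wt%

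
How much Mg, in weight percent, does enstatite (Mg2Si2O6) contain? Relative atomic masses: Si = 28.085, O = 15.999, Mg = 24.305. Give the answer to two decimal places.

24.21 weight percent

Molar mass of Mg2Si2O6: 2·24.305 + 2·28.085 + 6·15.999 = 200.774 g/mol.
Mass of Mg per formula unit: 2 × 24.305 = 48.610 g.
Weight fraction Mg = 48.610 / 200.774 = 0.2421.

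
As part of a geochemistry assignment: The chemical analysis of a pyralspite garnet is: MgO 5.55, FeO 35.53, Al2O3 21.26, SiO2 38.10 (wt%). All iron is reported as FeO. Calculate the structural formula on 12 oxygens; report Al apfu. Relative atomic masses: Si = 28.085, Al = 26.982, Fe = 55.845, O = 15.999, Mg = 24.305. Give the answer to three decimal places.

1.981 Al apfu

MgO (M=40.304): mol = 0.13770; Mg = 0.13770, O = 0.13770.
FeO (M=71.844): mol = 0.49454; Fe = 0.49454, O = 0.49454.
Al2O3 (M=101.961): mol = 0.20851; Al = 0.41702, O = 0.62553.
SiO2 (M=60.083): mol = 0.63412; Si = 0.63412, O = 1.26824.
ΣO = 2.52601; factor = 12/ΣO = 4.75058.
Al apfu = 0.41702 × 4.75058 = 1.981.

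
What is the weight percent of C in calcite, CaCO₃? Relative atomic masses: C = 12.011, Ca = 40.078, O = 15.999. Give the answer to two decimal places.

12.00 weight percent

Formula mass = 1*40.078 + 1*12.011 + 3*15.999 = 100.086 g/mol, of which 12.011 g is C.
So C makes up 12.011/100.086 = 0.1200 of the mass, i.e. 12.00%.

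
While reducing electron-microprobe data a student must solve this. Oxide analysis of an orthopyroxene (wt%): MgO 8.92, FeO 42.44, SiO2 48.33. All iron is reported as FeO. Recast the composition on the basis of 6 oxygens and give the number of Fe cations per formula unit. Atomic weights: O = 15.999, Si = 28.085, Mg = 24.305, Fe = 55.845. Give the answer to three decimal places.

1.464 Fe apfu

MgO (M=40.304): mol = 0.22132; Mg = 0.22132, O = 0.22132.
FeO (M=71.844): mol = 0.59072; Fe = 0.59072, O = 0.59072.
SiO2 (M=60.083): mol = 0.80439; Si = 0.80439, O = 1.60878.
ΣO = 2.42082; factor = 6/ΣO = 2.47850.
Fe apfu = 0.59072 × 2.47850 = 1.464.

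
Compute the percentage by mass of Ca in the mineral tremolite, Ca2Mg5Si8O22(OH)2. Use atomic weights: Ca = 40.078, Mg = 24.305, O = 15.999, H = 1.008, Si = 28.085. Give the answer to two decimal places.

Formula mass = 2·40.078 + 5·24.305 + 8·28.085 + 24·15.999 + 2·1.008 = 812.353 g/mol, of which 80.156 g is Ca.
So Ca makes up 80.156/812.353 = 0.0987 of the mass, i.e. 9.87%.

9.87 weight percent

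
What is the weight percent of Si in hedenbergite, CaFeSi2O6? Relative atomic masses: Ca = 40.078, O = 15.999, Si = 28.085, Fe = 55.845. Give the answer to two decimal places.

22.64 mass %

Molar mass of CaFeSi2O6: 1*40.078 + 1*55.845 + 2*28.085 + 6*15.999 = 248.087 g/mol.
Mass of Si per formula unit: 2 × 28.085 = 56.170 g.
Weight fraction Si = 56.170 / 248.087 = 0.2264.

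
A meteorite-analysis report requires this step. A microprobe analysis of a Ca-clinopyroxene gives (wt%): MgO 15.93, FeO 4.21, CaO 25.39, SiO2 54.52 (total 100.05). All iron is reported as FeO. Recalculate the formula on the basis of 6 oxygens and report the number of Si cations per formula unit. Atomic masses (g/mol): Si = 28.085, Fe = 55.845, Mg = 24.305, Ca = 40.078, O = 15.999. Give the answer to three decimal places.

2.001 Si apfu

MgO (M=40.304): mol = 0.39525; Mg = 0.39525, O = 0.39525.
FeO (M=71.844): mol = 0.05860; Fe = 0.05860, O = 0.05860.
CaO (M=56.077): mol = 0.45277; Ca = 0.45277, O = 0.45277.
SiO2 (M=60.083): mol = 0.90741; Si = 0.90741, O = 1.81482.
ΣO = 2.72144; factor = 6/ΣO = 2.20472.
Si apfu = 0.90741 × 2.20472 = 2.001.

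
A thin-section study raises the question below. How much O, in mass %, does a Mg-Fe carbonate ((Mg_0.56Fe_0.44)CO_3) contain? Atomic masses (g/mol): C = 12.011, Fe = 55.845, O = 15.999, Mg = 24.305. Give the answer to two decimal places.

Molar mass of (Mg_0.56Fe_0.44)CO_3: 0.56*24.305 + 0.44*55.845 + 1*12.011 + 3*15.999 = 98.191 g/mol.
Mass of O per formula unit: 3 × 15.999 = 47.997 g.
Weight fraction O = 47.997 / 98.191 = 0.4888.

48.88 mass %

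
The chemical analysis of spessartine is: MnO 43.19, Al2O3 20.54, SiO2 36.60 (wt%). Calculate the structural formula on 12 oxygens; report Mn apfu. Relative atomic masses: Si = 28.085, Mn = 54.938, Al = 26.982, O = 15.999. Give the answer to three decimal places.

3.005 Mn apfu

MnO (M=70.937): mol = 0.60885; Mn = 0.60885, O = 0.60885.
Al2O3 (M=101.961): mol = 0.20145; Al = 0.40290, O = 0.60435.
SiO2 (M=60.083): mol = 0.60916; Si = 0.60916, O = 1.21832.
ΣO = 2.43152; factor = 12/ΣO = 4.93518.
Mn apfu = 0.60885 × 4.93518 = 3.005.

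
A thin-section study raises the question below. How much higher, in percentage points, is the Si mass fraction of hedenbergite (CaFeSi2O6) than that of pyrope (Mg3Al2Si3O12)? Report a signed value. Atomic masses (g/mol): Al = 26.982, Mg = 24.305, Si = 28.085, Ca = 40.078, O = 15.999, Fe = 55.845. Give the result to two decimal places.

1.74 percentage points

M(CaFeSi2O6) = 248.087 g/mol, so wt% Si = 56.170/248.087 × 100 = 22.64%.
M(Mg3Al2Si3O12) = 403.122 g/mol, so wt% Si = 84.255/403.122 × 100 = 20.90%.
22.64 − 20.90 = 1.74 pp.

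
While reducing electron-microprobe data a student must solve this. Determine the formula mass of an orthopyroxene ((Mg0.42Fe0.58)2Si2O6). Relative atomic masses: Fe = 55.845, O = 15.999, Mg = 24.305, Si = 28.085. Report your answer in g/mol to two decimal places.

M = 0.84*24.305 + 1.16*55.845 + 2*28.085 + 6*15.999

237.36 g/mol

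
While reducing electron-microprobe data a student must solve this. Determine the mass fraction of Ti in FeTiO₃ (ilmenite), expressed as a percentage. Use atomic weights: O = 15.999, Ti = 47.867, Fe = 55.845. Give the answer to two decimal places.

Molar mass of FeTiO₃: 1×55.845 + 1×47.867 + 3×15.999 = 151.709 g/mol.
Mass of Ti per formula unit: 1 × 47.867 = 47.867 g.
Weight fraction Ti = 47.867 / 151.709 = 0.3155.

31.55 weight percent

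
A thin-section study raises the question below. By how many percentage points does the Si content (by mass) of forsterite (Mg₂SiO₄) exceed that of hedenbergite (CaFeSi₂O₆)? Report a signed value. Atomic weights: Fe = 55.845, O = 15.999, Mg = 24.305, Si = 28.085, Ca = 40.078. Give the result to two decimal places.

-2.68 percentage points

Si in Mg₂SiO₄: molar mass 140.691 g/mol; 1×28.085 = 28.085 g → 19.96 wt%.
Si in CaFeSi₂O₆: molar mass 248.087 g/mol; 2×28.085 = 56.170 g → 22.64 wt%.
Difference = 19.96 − 22.64 = -2.68 percentage points.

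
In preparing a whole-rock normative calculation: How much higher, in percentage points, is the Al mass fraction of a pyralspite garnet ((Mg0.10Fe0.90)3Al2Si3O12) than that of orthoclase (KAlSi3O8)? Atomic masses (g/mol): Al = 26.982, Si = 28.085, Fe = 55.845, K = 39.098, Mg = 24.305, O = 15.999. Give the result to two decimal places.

1.36 percentage points

M((Mg0.10Fe0.90)3Al2Si3O12) = 488.280 g/mol, so wt% Al = 53.964/488.280 × 100 = 11.05%.
M(KAlSi3O8) = 278.327 g/mol, so wt% Al = 26.982/278.327 × 100 = 9.69%.
11.05 − 9.69 = 1.36 pp.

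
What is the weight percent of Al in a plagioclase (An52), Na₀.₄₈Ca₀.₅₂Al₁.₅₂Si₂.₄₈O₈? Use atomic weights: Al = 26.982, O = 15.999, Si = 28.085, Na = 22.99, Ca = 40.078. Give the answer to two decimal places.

15.16 mass %

M(Na₀.₄₈Ca₀.₅₂Al₁.₅₂Si₂.₄₈O₈) = 270.531 g/mol.
Al contributes 1.52 × 26.982 = 41.013 g per mole.
41.013/270.531 = 0.1516 → 15.16%.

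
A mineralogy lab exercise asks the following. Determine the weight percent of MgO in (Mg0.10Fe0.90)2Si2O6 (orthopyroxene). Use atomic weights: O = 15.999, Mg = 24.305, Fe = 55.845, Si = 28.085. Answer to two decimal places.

3.13 wt%

Molar mass of (Mg0.10Fe0.90)2Si2O6 = 0.20×24.305 + 1.80×55.845 + 2×28.085 + 6×15.999 = 257.546 g/mol.
Each formula unit contains 0.20 Mg, equivalent to 0.20/1 = 0.2000 mol MgO.
M(MgO) = 1×24.305 + 1×15.999 = 40.304 g/mol.
Mass of MgO per formula unit = 0.2000 × 40.304 = 8.061 g.
MgO wt% = 8.061 / 257.546 × 100 = 3.13%.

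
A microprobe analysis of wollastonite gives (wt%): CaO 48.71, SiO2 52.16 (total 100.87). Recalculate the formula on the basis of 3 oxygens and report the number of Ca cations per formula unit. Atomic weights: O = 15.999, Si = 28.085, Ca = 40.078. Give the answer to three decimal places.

1.000 Ca apfu

CaO: 48.71/56.077 = 0.86863 mol → 0.86863 mol Ca, 0.86863 mol O.
SiO2: 52.16/60.083 = 0.86813 mol → 0.86813 mol Si, 1.73626 mol O.
Total oxygen = 2.60489 mol. Normalization factor = 3/2.60489 = 1.15168.
Ca per 3 O = 0.86863 × 1.15168 = 1.000.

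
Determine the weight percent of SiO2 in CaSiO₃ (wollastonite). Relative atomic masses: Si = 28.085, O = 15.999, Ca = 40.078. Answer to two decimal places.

M(CaSiO₃) = 116.160 g/mol; M(SiO2) = 60.083 g/mol.
Moles SiO2 per formula unit = 1 Si ÷ 1 = 1.0000.
SiO2 fraction = (1.0000 × 60.083) / 116.160 = 60.083/116.160 = 0.5172.

51.72 wt%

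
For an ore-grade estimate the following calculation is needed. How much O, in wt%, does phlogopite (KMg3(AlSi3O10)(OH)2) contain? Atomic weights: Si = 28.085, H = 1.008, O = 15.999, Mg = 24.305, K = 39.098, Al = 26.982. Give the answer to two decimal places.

Formula mass = 1×39.098 + 3×24.305 + 1×26.982 + 3×28.085 + 12×15.999 + 2×1.008 = 417.254 g/mol, of which 191.988 g is O.
So O makes up 191.988/417.254 = 0.4601 of the mass, i.e. 46.01%.

46.01 wt%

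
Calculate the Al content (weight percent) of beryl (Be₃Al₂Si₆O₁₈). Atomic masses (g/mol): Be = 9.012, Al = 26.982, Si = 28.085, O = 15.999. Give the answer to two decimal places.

10.04 weight percent

Molar mass of Be₃Al₂Si₆O₁₈: 3×9.012 + 2×26.982 + 6×28.085 + 18×15.999 = 537.492 g/mol.
Mass of Al per formula unit: 2 × 26.982 = 53.964 g.
Weight fraction Al = 53.964 / 537.492 = 0.1004.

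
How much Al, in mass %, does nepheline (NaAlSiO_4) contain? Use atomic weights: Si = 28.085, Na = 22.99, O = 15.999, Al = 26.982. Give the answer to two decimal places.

18.99 mass %

Formula mass = 1·22.99 + 1·26.982 + 1·28.085 + 4·15.999 = 142.053 g/mol, of which 26.982 g is Al.
So Al makes up 26.982/142.053 = 0.1899 of the mass, i.e. 18.99%.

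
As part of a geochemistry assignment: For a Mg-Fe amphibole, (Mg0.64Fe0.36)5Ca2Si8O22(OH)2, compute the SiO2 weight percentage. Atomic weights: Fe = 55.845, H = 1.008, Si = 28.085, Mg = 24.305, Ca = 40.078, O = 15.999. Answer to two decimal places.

Formula mass = 869.125 g/mol.
8 Si → 8.0000 mol SiO2 per formula unit; M(SiO2) = 60.083, so SiO2 mass = 480.664 g.
480.664/869.125 × 100 = 55.30 wt%.

55.30 wt%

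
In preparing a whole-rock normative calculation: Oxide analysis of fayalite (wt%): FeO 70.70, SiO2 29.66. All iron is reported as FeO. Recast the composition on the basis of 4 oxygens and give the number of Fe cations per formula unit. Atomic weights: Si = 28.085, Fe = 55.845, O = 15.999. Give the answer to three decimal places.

1.997 Fe apfu

FeO (M=71.844): mol = 0.98408; Fe = 0.98408, O = 0.98408.
SiO2 (M=60.083): mol = 0.49365; Si = 0.49365, O = 0.98730.
ΣO = 1.97138; factor = 4/ΣO = 2.02904.
Fe apfu = 0.98408 × 2.02904 = 1.997.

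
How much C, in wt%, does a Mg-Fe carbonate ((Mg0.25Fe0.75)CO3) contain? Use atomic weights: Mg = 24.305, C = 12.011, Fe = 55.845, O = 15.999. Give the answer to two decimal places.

Molar mass of (Mg0.25Fe0.75)CO3: 0.25·24.305 + 0.75·55.845 + 1·12.011 + 3·15.999 = 107.968 g/mol.
Mass of C per formula unit: 1 × 12.011 = 12.011 g.
Weight fraction C = 12.011 / 107.968 = 0.1112.

11.12 wt%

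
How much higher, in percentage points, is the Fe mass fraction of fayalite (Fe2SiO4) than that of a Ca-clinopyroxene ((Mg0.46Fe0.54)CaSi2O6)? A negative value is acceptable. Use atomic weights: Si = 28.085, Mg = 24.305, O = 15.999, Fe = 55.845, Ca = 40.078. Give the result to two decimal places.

First mineral: 111.690 g Fe in 203.771 g formula = 54.81 wt% Fe.
Second mineral: 30.156 g Fe in 233.579 g formula = 12.91 wt% Fe.
54.81% − 12.91% gives a difference of 41.90 percentage points.

41.90 percentage points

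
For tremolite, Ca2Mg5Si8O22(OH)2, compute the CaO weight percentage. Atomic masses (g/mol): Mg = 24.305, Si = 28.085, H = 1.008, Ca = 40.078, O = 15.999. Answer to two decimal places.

Molar mass of Ca2Mg5Si8O22(OH)2 = 2·40.078 + 5·24.305 + 8·28.085 + 24·15.999 + 2·1.008 = 812.353 g/mol.
Each formula unit contains 2 Ca, equivalent to 2/1 = 2.0000 mol CaO.
M(CaO) = 1×40.078 + 1×15.999 = 56.077 g/mol.
Mass of CaO per formula unit = 2.0000 × 56.077 = 112.154 g.
CaO wt% = 112.154 / 812.353 × 100 = 13.81%.

13.81 wt%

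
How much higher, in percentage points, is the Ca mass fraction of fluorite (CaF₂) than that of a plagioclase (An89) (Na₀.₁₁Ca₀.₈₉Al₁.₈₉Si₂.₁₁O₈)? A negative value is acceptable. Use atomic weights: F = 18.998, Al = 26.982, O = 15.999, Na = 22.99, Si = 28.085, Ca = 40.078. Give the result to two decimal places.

38.43 percentage points

M(CaF₂) = 78.074 g/mol, so wt% Ca = 40.078/78.074 × 100 = 51.33%.
M(Na₀.₁₁Ca₀.₈₉Al₁.₈₉Si₂.₁₁O₈) = 276.446 g/mol, so wt% Ca = 35.669/276.446 × 100 = 12.90%.
51.33 − 12.90 = 38.43 pp.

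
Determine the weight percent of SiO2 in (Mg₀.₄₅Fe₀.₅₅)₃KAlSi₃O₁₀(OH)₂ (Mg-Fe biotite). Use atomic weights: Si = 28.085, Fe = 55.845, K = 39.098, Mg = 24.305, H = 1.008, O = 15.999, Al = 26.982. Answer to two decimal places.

38.41 wt%

Formula mass = 469.295 g/mol.
3 Si → 3.0000 mol SiO2 per formula unit; M(SiO2) = 60.083, so SiO2 mass = 180.249 g.
180.249/469.295 × 100 = 38.41 wt%.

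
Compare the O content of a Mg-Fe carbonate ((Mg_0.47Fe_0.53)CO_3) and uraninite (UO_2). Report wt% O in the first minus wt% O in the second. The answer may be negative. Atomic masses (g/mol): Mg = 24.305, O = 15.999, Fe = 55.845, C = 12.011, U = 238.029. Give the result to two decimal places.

First mineral: 47.997 g O in 101.029 g formula = 47.51 wt% O.
Second mineral: 31.998 g O in 270.027 g formula = 11.85 wt% O.
47.51% − 11.85% gives a difference of 35.66 percentage points.

35.66 percentage points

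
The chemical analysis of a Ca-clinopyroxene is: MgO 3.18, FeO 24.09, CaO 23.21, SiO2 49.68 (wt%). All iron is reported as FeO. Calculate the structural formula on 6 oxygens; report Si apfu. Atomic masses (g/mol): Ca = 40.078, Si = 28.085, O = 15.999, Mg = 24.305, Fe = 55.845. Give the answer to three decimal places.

3.18 wt% MgO ÷ 40.304 g/mol = 0.07890 mol, giving 0.07890 Mg and 0.07890 O.
24.09 wt% FeO ÷ 71.844 g/mol = 0.33531 mol, giving 0.33531 Fe and 0.33531 O.
23.21 wt% CaO ÷ 56.077 g/mol = 0.41390 mol, giving 0.41390 Ca and 0.41390 O.
49.68 wt% SiO2 ÷ 60.083 g/mol = 0.82686 mol, giving 0.82686 Si and 1.65372 O.
Oxygen sums to 2.48183; scaling by 6/2.48183 = 2.41757 puts the formula on 6 O.
Si: 0.82686 × 2.41757 = 1.999 atoms per formula unit.

1.999 Si apfu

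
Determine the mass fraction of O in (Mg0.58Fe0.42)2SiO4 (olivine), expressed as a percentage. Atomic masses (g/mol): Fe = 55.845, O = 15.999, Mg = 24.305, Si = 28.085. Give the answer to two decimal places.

38.28 mass %

Molar mass of (Mg0.58Fe0.42)2SiO4: 1.16×24.305 + 0.84×55.845 + 1×28.085 + 4×15.999 = 167.185 g/mol.
Mass of O per formula unit: 4 × 15.999 = 63.996 g.
Weight fraction O = 63.996 / 167.185 = 0.3828.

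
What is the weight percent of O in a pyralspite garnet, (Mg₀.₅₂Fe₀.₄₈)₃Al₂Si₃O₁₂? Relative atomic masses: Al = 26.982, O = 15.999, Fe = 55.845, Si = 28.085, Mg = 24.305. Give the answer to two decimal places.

Formula mass = 1.56*24.305 + 1.44*55.845 + 2*26.982 + 3*28.085 + 12*15.999 = 448.540 g/mol, of which 191.988 g is O.
So O makes up 191.988/448.540 = 0.4280 of the mass, i.e. 42.80%.

42.80 wt%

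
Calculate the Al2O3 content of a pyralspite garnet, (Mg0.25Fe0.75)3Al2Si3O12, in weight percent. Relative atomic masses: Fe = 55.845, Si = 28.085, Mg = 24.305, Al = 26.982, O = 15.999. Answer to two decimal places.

21.51 wt%

M((Mg0.25Fe0.75)3Al2Si3O12) = 474.087 g/mol; M(Al2O3) = 101.961 g/mol.
Moles Al2O3 per formula unit = 2 Al ÷ 2 = 1.0000.
Al2O3 fraction = (1.0000 × 101.961) / 474.087 = 101.961/474.087 = 0.2151.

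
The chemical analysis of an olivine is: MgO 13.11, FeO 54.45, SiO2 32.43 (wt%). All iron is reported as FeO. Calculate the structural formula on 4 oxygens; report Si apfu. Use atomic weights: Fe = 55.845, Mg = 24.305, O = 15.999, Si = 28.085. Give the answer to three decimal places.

13.11 wt% MgO ÷ 40.304 g/mol = 0.32528 mol, giving 0.32528 Mg and 0.32528 O.
54.45 wt% FeO ÷ 71.844 g/mol = 0.75789 mol, giving 0.75789 Fe and 0.75789 O.
32.43 wt% SiO2 ÷ 60.083 g/mol = 0.53975 mol, giving 0.53975 Si and 1.07950 O.
Oxygen sums to 2.16267; scaling by 4/2.16267 = 1.84957 puts the formula on 4 O.
Si: 0.53975 × 1.84957 = 0.998 atoms per formula unit.

0.998 Si apfu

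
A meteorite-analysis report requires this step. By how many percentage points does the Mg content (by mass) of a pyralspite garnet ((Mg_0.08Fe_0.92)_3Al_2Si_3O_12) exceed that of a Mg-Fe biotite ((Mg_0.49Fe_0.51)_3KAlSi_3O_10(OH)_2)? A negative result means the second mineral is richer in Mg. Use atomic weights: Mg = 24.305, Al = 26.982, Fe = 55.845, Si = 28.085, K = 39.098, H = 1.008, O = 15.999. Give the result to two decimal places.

M((Mg_0.08Fe_0.92)_3Al_2Si_3O_12) = 490.172 g/mol, so wt% Mg = 5.833/490.172 × 100 = 1.19%.
M((Mg_0.49Fe_0.51)_3KAlSi_3O_10(OH)_2) = 465.510 g/mol, so wt% Mg = 35.728/465.510 × 100 = 7.68%.
1.19 − 7.68 = -6.49 pp.

-6.49 percentage points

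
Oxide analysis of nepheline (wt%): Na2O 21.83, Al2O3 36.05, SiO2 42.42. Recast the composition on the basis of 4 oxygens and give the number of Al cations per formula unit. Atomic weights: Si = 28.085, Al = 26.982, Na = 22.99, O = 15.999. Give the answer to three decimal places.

Na2O (M=61.979): mol = 0.35222; Na = 0.70444, O = 0.35222.
Al2O3 (M=101.961): mol = 0.35357; Al = 0.70714, O = 1.06071.
SiO2 (M=60.083): mol = 0.70602; Si = 0.70602, O = 1.41204.
ΣO = 2.82497; factor = 4/ΣO = 1.41594.
Al apfu = 0.70714 × 1.41594 = 1.001.

1.001 Al apfu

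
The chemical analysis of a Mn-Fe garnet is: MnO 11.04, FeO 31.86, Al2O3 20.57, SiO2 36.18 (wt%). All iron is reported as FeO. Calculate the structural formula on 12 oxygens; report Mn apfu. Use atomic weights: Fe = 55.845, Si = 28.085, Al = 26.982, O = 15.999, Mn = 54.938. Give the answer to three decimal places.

0.775 Mn apfu

MnO: 11.04/70.937 = 0.15563 mol → 0.15563 mol Mn, 0.15563 mol O.
FeO: 31.86/71.844 = 0.44346 mol → 0.44346 mol Fe, 0.44346 mol O.
Al2O3: 20.57/101.961 = 0.20174 mol → 0.40348 mol Al, 0.60522 mol O.
SiO2: 36.18/60.083 = 0.60217 mol → 0.60217 mol Si, 1.20434 mol O.
Total oxygen = 2.40865 mol. Normalization factor = 12/2.40865 = 4.98204.
Mn per 12 O = 0.15563 × 4.98204 = 0.775.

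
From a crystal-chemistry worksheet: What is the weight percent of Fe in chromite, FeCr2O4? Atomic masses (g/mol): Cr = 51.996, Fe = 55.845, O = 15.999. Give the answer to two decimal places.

24.95 mass %

Formula mass = 1·55.845 + 2·51.996 + 4·15.999 = 223.833 g/mol, of which 55.845 g is Fe.
So Fe makes up 55.845/223.833 = 0.2495 of the mass, i.e. 24.95%.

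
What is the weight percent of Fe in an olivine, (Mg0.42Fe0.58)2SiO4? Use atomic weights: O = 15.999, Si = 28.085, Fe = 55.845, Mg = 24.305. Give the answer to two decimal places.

M((Mg0.42Fe0.58)2SiO4) = 177.277 g/mol.
Fe contributes 1.16 × 55.845 = 64.780 g per mole.
64.780/177.277 = 0.3654 → 36.54%.

36.54 weight percent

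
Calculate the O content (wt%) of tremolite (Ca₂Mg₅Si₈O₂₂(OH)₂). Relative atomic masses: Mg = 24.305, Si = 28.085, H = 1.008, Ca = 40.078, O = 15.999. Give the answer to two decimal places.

Formula mass = 2·40.078 + 5·24.305 + 8·28.085 + 24·15.999 + 2·1.008 = 812.353 g/mol, of which 383.976 g is O.
So O makes up 383.976/812.353 = 0.4727 of the mass, i.e. 47.27%.

47.27 wt%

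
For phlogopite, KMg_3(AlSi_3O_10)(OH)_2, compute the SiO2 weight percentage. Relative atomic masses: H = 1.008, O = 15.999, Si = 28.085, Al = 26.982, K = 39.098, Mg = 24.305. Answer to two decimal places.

M(KMg_3(AlSi_3O_10)(OH)_2) = 417.254 g/mol; M(SiO2) = 60.083 g/mol.
Moles SiO2 per formula unit = 3 Si ÷ 1 = 3.0000.
SiO2 fraction = (3.0000 × 60.083) / 417.254 = 180.249/417.254 = 0.4320.

43.20 wt%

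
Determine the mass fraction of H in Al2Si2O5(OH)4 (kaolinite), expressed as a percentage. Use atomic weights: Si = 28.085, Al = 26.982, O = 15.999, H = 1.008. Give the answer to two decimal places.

Molar mass of Al2Si2O5(OH)4: 2*26.982 + 2*28.085 + 9*15.999 + 4*1.008 = 258.157 g/mol.
Mass of H per formula unit: 4 × 1.008 = 4.032 g.
Weight fraction H = 4.032 / 258.157 = 0.0156.

1.56 mass %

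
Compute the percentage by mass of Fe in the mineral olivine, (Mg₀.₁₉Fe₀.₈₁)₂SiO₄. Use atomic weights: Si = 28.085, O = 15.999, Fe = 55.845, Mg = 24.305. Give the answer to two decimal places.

M((Mg₀.₁₉Fe₀.₈₁)₂SiO₄) = 191.786 g/mol.
Fe contributes 1.62 × 55.845 = 90.469 g per mole.
90.469/191.786 = 0.4717 → 47.17%.

47.17 wt%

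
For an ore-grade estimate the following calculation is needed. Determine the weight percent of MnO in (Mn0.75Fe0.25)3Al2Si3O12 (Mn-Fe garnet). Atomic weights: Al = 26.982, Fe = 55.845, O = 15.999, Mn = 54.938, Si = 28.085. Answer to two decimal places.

Molar mass of (Mn0.75Fe0.25)3Al2Si3O12 = 2.25×54.938 + 0.75×55.845 + 2×26.982 + 3×28.085 + 12×15.999 = 495.701 g/mol.
Each formula unit contains 2.25 Mn, equivalent to 2.25/1 = 2.2500 mol MnO.
M(MnO) = 1×54.938 + 1×15.999 = 70.937 g/mol.
Mass of MnO per formula unit = 2.2500 × 70.937 = 159.608 g.
MnO wt% = 159.608 / 495.701 × 100 = 32.20%.

32.20 wt%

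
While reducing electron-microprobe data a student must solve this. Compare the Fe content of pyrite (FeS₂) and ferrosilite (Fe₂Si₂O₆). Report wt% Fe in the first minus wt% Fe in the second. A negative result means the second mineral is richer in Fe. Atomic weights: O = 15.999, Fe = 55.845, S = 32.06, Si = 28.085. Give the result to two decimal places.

4.22 percentage points

M(FeS₂) = 119.965 g/mol, so wt% Fe = 55.845/119.965 × 100 = 46.55%.
M(Fe₂Si₂O₆) = 263.854 g/mol, so wt% Fe = 111.690/263.854 × 100 = 42.33%.
46.55 − 42.33 = 4.22 pp.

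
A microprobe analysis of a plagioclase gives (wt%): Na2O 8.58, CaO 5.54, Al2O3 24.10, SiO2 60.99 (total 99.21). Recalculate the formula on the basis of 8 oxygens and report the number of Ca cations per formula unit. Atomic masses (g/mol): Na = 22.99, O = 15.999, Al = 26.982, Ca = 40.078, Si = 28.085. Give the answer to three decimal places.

8.58 wt% Na2O ÷ 61.979 g/mol = 0.13843 mol, giving 0.27686 Na and 0.13843 O.
5.54 wt% CaO ÷ 56.077 g/mol = 0.09879 mol, giving 0.09879 Ca and 0.09879 O.
24.10 wt% Al2O3 ÷ 101.961 g/mol = 0.23636 mol, giving 0.47272 Al and 0.70908 O.
60.99 wt% SiO2 ÷ 60.083 g/mol = 1.01510 mol, giving 1.01510 Si and 2.03020 O.
Oxygen sums to 2.97650; scaling by 8/2.97650 = 2.68772 puts the formula on 8 O.
Ca: 0.09879 × 2.68772 = 0.266 atoms per formula unit.

0.266 Ca apfu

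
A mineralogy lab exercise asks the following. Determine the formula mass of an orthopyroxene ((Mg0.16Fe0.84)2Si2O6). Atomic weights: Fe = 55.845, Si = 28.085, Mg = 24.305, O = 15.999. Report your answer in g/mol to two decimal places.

M = 0.32×24.305 + 1.68×55.845 + 2×28.085 + 6×15.999

253.76 g/mol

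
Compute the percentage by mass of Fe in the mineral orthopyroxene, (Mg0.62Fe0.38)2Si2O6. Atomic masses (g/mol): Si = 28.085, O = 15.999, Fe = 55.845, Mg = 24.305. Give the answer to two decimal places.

18.88 wt%

Molar mass of (Mg0.62Fe0.38)2Si2O6: 1.24*24.305 + 0.76*55.845 + 2*28.085 + 6*15.999 = 224.744 g/mol.
Mass of Fe per formula unit: 0.76 × 55.845 = 42.442 g.
Weight fraction Fe = 42.442 / 224.744 = 0.1888.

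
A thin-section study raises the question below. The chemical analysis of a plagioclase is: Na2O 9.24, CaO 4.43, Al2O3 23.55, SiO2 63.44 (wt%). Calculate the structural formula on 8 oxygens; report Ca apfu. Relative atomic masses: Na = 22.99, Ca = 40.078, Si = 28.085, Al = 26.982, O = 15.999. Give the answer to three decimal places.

Na2O: 9.24/61.979 = 0.14908 mol → 0.29816 mol Na, 0.14908 mol O.
CaO: 4.43/56.077 = 0.07900 mol → 0.07900 mol Ca, 0.07900 mol O.
Al2O3: 23.55/101.961 = 0.23097 mol → 0.46194 mol Al, 0.69291 mol O.
SiO2: 63.44/60.083 = 1.05587 mol → 1.05587 mol Si, 2.11174 mol O.
Total oxygen = 3.03273 mol. Normalization factor = 8/3.03273 = 2.63789.
Ca per 8 O = 0.07900 × 2.63789 = 0.208.

0.208 Ca apfu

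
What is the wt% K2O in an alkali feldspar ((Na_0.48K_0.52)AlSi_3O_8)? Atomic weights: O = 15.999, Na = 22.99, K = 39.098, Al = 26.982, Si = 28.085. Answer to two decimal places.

9.05 wt%

Molar mass of (Na_0.48K_0.52)AlSi_3O_8 = 0.48·22.99 + 0.52·39.098 + 1·26.982 + 3·28.085 + 8·15.999 = 270.595 g/mol.
Each formula unit contains 0.52 K, equivalent to 0.52/2 = 0.2600 mol K2O.
M(K2O) = 2×39.098 + 1×15.999 = 94.195 g/mol.
Mass of K2O per formula unit = 0.2600 × 94.195 = 24.491 g.
K2O wt% = 24.491 / 270.595 × 100 = 9.05%.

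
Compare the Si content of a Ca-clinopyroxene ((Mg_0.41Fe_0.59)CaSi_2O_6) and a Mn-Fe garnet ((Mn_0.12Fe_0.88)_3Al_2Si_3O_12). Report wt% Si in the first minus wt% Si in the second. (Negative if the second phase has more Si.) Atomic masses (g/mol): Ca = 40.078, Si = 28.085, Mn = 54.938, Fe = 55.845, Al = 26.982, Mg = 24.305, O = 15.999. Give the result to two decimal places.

Si in (Mg_0.41Fe_0.59)CaSi_2O_6: molar mass 235.156 g/mol; 2×28.085 = 56.170 g → 23.89 wt%.
Si in (Mn_0.12Fe_0.88)_3Al_2Si_3O_12: molar mass 497.415 g/mol; 3×28.085 = 84.255 g → 16.94 wt%.
Difference = 23.89 − 16.94 = 6.95 percentage points.

6.95 percentage points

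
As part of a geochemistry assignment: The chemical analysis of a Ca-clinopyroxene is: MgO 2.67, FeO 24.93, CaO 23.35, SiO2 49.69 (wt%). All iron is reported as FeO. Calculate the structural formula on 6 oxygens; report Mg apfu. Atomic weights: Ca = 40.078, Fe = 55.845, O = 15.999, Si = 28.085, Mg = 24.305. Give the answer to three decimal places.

0.160 Mg apfu

MgO: 2.67/40.304 = 0.06625 mol → 0.06625 mol Mg, 0.06625 mol O.
FeO: 24.93/71.844 = 0.34700 mol → 0.34700 mol Fe, 0.34700 mol O.
CaO: 23.35/56.077 = 0.41639 mol → 0.41639 mol Ca, 0.41639 mol O.
SiO2: 49.69/60.083 = 0.82702 mol → 0.82702 mol Si, 1.65404 mol O.
Total oxygen = 2.48368 mol. Normalization factor = 6/2.48368 = 2.41577.
Mg per 6 O = 0.06625 × 2.41577 = 0.160.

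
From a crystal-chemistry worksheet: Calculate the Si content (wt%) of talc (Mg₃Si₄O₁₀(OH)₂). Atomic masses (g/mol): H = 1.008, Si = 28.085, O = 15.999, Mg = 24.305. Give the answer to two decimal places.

29.62 wt%

M(Mg₃Si₄O₁₀(OH)₂) = 379.259 g/mol.
Si contributes 4 × 28.085 = 112.340 g per mole.
112.340/379.259 = 0.2962 → 29.62%.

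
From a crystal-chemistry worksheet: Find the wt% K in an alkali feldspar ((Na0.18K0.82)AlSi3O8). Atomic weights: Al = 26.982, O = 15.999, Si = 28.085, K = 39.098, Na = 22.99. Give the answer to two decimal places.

11.64 weight percent

Formula mass = 0.18*22.99 + 0.82*39.098 + 1*26.982 + 3*28.085 + 8*15.999 = 275.428 g/mol, of which 32.060 g is K.
So K makes up 32.060/275.428 = 0.1164 of the mass, i.e. 11.64%.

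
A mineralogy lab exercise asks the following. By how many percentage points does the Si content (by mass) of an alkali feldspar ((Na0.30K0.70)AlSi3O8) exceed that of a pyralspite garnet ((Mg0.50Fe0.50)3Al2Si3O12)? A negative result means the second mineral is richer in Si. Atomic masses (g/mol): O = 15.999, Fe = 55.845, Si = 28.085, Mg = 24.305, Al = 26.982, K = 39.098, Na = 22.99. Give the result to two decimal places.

12.10 percentage points

Si in (Na0.30K0.70)AlSi3O8: molar mass 273.495 g/mol; 3×28.085 = 84.255 g → 30.81 wt%.
Si in (Mg0.50Fe0.50)3Al2Si3O12: molar mass 450.432 g/mol; 3×28.085 = 84.255 g → 18.71 wt%.
Difference = 30.81 − 18.71 = 12.10 percentage points.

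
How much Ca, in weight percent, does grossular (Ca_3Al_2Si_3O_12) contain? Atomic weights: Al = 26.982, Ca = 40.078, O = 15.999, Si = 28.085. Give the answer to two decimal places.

26.69 weight percent

Molar mass of Ca_3Al_2Si_3O_12: 3*40.078 + 2*26.982 + 3*28.085 + 12*15.999 = 450.441 g/mol.
Mass of Ca per formula unit: 3 × 40.078 = 120.234 g.
Weight fraction Ca = 120.234 / 450.441 = 0.2669.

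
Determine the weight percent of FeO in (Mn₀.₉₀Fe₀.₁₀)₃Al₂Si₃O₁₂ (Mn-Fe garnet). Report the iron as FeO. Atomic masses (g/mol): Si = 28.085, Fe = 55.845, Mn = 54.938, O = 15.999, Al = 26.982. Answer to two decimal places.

4.35 wt%

M((Mn₀.₉₀Fe₀.₁₀)₃Al₂Si₃O₁₂) = 495.293 g/mol; M(FeO) = 71.844 g/mol.
Moles FeO per formula unit = 0.30 Fe ÷ 1 = 0.3000.
FeO fraction = (0.3000 × 71.844) / 495.293 = 21.553/495.293 = 0.0435.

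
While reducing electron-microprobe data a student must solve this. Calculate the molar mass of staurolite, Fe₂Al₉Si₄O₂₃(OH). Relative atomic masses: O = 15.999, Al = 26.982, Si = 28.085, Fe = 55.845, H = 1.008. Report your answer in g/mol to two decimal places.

851.85 g/mol

The formula mass is the sum 2*55.845 + 9*26.982 + 4*28.085 + 24*15.999 + 1*1.008.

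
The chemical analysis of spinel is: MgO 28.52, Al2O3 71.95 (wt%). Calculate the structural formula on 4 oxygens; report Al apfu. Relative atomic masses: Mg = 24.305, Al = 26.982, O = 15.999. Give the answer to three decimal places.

1.999 Al apfu

28.52 wt% MgO ÷ 40.304 g/mol = 0.70762 mol, giving 0.70762 Mg and 0.70762 O.
71.95 wt% Al2O3 ÷ 101.961 g/mol = 0.70566 mol, giving 1.41132 Al and 2.11698 O.
Oxygen sums to 2.82460; scaling by 4/2.82460 = 1.41613 puts the formula on 4 O.
Al: 1.41132 × 1.41613 = 1.999 atoms per formula unit.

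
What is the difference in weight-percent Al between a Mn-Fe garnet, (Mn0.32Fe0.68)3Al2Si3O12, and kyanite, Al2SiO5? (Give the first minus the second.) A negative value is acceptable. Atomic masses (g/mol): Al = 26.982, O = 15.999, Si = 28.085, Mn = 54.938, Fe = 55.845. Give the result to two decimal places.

-22.44 percentage points

M((Mn0.32Fe0.68)3Al2Si3O12) = 496.871 g/mol, so wt% Al = 53.964/496.871 × 100 = 10.86%.
M(Al2SiO5) = 162.044 g/mol, so wt% Al = 53.964/162.044 × 100 = 33.30%.
10.86 − 33.30 = -22.44 pp.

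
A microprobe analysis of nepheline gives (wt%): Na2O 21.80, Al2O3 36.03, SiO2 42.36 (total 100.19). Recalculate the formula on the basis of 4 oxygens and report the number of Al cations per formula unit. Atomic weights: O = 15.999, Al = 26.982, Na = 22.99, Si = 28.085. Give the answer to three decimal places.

1.002 Al apfu

Na2O: 21.80/61.979 = 0.35173 mol → 0.70346 mol Na, 0.35173 mol O.
Al2O3: 36.03/101.961 = 0.35337 mol → 0.70674 mol Al, 1.06011 mol O.
SiO2: 42.36/60.083 = 0.70502 mol → 0.70502 mol Si, 1.41004 mol O.
Total oxygen = 2.82188 mol. Normalization factor = 4/2.82188 = 1.41749.
Al per 4 O = 0.70674 × 1.41749 = 1.002.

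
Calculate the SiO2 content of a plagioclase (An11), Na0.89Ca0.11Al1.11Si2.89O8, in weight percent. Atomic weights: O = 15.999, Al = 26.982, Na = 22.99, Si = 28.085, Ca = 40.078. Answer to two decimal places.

M(Na0.89Ca0.11Al1.11Si2.89O8) = 263.977 g/mol; M(SiO2) = 60.083 g/mol.
Moles SiO2 per formula unit = 2.89 Si ÷ 1 = 2.8900.
SiO2 fraction = (2.8900 × 60.083) / 263.977 = 173.640/263.977 = 0.6578.

65.78 wt%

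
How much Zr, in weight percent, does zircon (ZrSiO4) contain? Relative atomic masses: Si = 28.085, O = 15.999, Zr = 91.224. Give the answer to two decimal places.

49.77 weight percent

Formula mass = 1×91.224 + 1×28.085 + 4×15.999 = 183.305 g/mol, of which 91.224 g is Zr.
So Zr makes up 91.224/183.305 = 0.4977 of the mass, i.e. 49.77%.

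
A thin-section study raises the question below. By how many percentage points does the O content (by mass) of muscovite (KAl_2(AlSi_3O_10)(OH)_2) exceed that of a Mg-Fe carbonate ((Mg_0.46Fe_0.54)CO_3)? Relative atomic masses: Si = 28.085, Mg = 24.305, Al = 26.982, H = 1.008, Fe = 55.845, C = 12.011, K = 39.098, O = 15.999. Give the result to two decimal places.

First mineral: 191.988 g O in 398.303 g formula = 48.20 wt% O.
Second mineral: 47.997 g O in 101.345 g formula = 47.36 wt% O.
48.20% − 47.36% gives a difference of 0.84 percentage points.

0.84 percentage points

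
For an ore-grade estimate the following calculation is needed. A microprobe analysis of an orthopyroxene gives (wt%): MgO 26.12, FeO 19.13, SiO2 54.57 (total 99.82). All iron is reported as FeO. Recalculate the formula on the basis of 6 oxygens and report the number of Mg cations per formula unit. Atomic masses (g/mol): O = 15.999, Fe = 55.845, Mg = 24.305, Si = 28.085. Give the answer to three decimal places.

1.424 Mg apfu

MgO: 26.12/40.304 = 0.64807 mol → 0.64807 mol Mg, 0.64807 mol O.
FeO: 19.13/71.844 = 0.26627 mol → 0.26627 mol Fe, 0.26627 mol O.
SiO2: 54.57/60.083 = 0.90824 mol → 0.90824 mol Si, 1.81648 mol O.
Total oxygen = 2.73082 mol. Normalization factor = 6/2.73082 = 2.19714.
Mg per 6 O = 0.64807 × 2.19714 = 1.424.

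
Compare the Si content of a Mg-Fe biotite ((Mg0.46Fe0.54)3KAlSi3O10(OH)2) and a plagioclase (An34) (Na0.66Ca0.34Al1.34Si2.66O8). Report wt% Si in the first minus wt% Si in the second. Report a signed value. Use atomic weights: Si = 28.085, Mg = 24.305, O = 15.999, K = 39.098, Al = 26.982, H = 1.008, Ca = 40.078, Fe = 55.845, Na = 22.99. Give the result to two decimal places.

First mineral: 84.255 g Si in 468.349 g formula = 17.99 wt% Si.
Second mineral: 74.706 g Si in 267.654 g formula = 27.91 wt% Si.
17.99% − 27.91% gives a difference of -9.92 percentage points.

-9.92 percentage points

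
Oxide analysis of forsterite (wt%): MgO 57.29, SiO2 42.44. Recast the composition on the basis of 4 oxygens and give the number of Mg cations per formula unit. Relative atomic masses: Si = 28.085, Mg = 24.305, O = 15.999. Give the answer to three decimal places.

2.006 Mg apfu

MgO (M=40.304): mol = 1.42145; Mg = 1.42145, O = 1.42145.
SiO2 (M=60.083): mol = 0.70636; Si = 0.70636, O = 1.41272.
ΣO = 2.83417; factor = 4/ΣO = 1.41135.
Mg apfu = 1.42145 × 1.41135 = 2.006.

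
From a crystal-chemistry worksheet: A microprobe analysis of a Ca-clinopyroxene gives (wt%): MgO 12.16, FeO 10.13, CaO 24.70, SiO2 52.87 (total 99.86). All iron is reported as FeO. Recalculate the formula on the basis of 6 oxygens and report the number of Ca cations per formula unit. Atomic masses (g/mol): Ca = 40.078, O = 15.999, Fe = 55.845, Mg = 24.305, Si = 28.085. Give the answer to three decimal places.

1.000 Ca apfu

MgO: 12.16/40.304 = 0.30171 mol → 0.30171 mol Mg, 0.30171 mol O.
FeO: 10.13/71.844 = 0.14100 mol → 0.14100 mol Fe, 0.14100 mol O.
CaO: 24.70/56.077 = 0.44047 mol → 0.44047 mol Ca, 0.44047 mol O.
SiO2: 52.87/60.083 = 0.87995 mol → 0.87995 mol Si, 1.75990 mol O.
Total oxygen = 2.64308 mol. Normalization factor = 6/2.64308 = 2.27008.
Ca per 6 O = 0.44047 × 2.27008 = 1.000.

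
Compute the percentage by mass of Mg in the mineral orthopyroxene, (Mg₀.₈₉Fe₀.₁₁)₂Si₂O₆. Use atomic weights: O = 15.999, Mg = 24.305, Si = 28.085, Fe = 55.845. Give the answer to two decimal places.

20.83 weight percent

M((Mg₀.₈₉Fe₀.₁₁)₂Si₂O₆) = 207.713 g/mol.
Mg contributes 1.78 × 24.305 = 43.263 g per mole.
43.263/207.713 = 0.2083 → 20.83%.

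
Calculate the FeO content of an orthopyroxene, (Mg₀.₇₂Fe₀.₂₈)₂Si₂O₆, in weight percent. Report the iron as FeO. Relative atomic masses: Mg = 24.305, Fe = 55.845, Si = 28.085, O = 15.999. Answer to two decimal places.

Formula mass = 218.436 g/mol.
0.56 Fe → 0.5600 mol FeO per formula unit; M(FeO) = 71.844, so FeO mass = 40.233 g.
40.233/218.436 × 100 = 18.42 wt%.

18.42 wt%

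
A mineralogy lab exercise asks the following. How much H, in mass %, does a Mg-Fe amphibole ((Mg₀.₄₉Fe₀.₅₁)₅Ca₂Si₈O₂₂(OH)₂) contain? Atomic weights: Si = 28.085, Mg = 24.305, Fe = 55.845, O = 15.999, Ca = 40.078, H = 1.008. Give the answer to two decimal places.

Formula mass = 2.45·24.305 + 2.55·55.845 + 2·40.078 + 8·28.085 + 24·15.999 + 2·1.008 = 892.780 g/mol, of which 2.016 g is H.
So H makes up 2.016/892.780 = 0.0023 of the mass, i.e. 0.23%.

0.23 mass %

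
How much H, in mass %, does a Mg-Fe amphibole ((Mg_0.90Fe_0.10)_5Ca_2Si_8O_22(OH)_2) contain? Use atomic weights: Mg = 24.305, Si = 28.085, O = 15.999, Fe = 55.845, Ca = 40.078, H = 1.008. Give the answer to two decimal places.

0.24 mass %

Molar mass of (Mg_0.90Fe_0.10)_5Ca_2Si_8O_22(OH)_2: 4.50·24.305 + 0.50·55.845 + 2·40.078 + 8·28.085 + 24·15.999 + 2·1.008 = 828.123 g/mol.
Mass of H per formula unit: 2 × 1.008 = 2.016 g.
Weight fraction H = 2.016 / 828.123 = 0.0024.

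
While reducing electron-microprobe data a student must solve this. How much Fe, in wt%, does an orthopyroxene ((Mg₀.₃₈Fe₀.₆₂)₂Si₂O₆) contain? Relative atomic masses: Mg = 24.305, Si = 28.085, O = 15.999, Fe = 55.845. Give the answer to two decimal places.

28.87 wt%

Formula mass = 0.76·24.305 + 1.24·55.845 + 2·28.085 + 6·15.999 = 239.884 g/mol, of which 69.248 g is Fe.
So Fe makes up 69.248/239.884 = 0.2887 of the mass, i.e. 28.87%.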